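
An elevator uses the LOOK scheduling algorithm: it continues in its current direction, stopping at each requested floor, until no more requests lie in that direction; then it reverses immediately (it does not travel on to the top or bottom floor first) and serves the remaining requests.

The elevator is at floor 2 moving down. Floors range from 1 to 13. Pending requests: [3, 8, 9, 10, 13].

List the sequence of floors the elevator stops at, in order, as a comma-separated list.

Answer: 3, 8, 9, 10, 13

Derivation:
Current: 2, moving DOWN
Serve below first (descending): []
Then reverse, serve above (ascending): [3, 8, 9, 10, 13]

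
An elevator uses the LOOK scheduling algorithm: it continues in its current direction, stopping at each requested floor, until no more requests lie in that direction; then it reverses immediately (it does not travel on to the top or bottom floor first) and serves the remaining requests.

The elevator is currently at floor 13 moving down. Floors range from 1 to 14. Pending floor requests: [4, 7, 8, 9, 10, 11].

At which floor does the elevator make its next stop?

Current floor: 13, direction: down
Requests above: []
Requests below: [4, 7, 8, 9, 10, 11]
Moving down and requests lie below → nearest below is max([4, 7, 8, 9, 10, 11]) = 11

Answer: 11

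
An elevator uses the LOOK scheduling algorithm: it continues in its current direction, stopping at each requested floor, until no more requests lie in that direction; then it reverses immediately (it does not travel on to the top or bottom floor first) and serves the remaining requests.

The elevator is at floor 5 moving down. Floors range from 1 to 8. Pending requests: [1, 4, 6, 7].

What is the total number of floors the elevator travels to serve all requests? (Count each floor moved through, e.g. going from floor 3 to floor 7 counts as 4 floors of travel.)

Answer: 10

Derivation:
Start at floor 5 moving down, LOOK stop order: [4, 1, 6, 7]
  5 → 4: |4-5| = 1, total = 1
  4 → 1: |1-4| = 3, total = 4
  1 → 6: |6-1| = 5, total = 9
  6 → 7: |7-6| = 1, total = 10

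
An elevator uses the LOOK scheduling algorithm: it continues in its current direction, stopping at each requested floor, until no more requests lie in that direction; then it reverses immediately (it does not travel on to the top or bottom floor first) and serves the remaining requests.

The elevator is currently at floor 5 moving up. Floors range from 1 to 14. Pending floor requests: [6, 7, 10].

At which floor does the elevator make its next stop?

Current floor: 5, direction: up
Requests above: [6, 7, 10]
Requests below: []
Moving up and requests lie above → nearest above is min([6, 7, 10]) = 6

Answer: 6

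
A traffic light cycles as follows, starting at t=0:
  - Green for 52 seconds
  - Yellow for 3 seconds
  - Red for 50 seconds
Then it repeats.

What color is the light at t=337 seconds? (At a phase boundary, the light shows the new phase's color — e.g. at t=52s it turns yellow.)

Answer: green

Derivation:
Cycle length = 52 + 3 + 50 = 105s
t = 337, phase_t = 337 mod 105 = 22
22 < 52 (green end) → GREEN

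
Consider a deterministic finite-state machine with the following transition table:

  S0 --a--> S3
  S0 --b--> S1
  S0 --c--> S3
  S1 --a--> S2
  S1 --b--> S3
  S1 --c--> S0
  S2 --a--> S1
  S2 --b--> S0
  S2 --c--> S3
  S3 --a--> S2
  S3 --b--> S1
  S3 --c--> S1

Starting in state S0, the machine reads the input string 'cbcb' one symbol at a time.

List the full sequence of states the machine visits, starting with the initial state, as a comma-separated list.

Start: S0
  read 'c': S0 --c--> S3
  read 'b': S3 --b--> S1
  read 'c': S1 --c--> S0
  read 'b': S0 --b--> S1

Answer: S0, S3, S1, S0, S1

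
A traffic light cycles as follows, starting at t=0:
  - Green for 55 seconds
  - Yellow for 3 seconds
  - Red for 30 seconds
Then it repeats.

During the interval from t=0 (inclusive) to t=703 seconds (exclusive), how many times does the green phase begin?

Answer: 8

Derivation:
Cycle = 55+3+30 = 88s
green phase starts at t = k*88 + 0 for k=0,1,2,...
Need k*88+0 < 703 → k < 7.989
k ∈ {0, ..., 7} → 8 starts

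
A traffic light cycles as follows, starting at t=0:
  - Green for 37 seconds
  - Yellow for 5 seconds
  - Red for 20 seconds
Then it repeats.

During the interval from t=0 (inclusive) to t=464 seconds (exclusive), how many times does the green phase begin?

Answer: 8

Derivation:
Cycle = 37+5+20 = 62s
green phase starts at t = k*62 + 0 for k=0,1,2,...
Need k*62+0 < 464 → k < 7.484
k ∈ {0, ..., 7} → 8 starts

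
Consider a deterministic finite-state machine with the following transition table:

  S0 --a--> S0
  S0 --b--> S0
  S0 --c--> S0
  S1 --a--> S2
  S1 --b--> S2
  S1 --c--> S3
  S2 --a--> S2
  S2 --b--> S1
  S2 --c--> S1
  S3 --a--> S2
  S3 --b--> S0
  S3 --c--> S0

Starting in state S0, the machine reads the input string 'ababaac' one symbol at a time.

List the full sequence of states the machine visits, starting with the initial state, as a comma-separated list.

Start: S0
  read 'a': S0 --a--> S0
  read 'b': S0 --b--> S0
  read 'a': S0 --a--> S0
  read 'b': S0 --b--> S0
  read 'a': S0 --a--> S0
  read 'a': S0 --a--> S0
  read 'c': S0 --c--> S0

Answer: S0, S0, S0, S0, S0, S0, S0, S0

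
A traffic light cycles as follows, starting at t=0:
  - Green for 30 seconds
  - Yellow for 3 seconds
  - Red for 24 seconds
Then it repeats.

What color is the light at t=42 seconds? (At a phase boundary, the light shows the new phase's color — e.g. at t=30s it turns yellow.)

Answer: red

Derivation:
Cycle length = 30 + 3 + 24 = 57s
t = 42, phase_t = 42 mod 57 = 42
42 >= 33 → RED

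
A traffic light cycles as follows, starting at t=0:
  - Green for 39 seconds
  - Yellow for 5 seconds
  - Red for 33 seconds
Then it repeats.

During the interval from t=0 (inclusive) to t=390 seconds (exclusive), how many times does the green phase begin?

Cycle = 39+5+33 = 77s
green phase starts at t = k*77 + 0 for k=0,1,2,...
Need k*77+0 < 390 → k < 5.065
k ∈ {0, ..., 5} → 6 starts

Answer: 6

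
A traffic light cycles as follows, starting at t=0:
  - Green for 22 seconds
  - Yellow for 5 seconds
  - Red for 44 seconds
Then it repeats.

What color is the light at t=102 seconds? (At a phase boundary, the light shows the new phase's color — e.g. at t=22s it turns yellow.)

Answer: red

Derivation:
Cycle length = 22 + 5 + 44 = 71s
t = 102, phase_t = 102 mod 71 = 31
31 >= 27 → RED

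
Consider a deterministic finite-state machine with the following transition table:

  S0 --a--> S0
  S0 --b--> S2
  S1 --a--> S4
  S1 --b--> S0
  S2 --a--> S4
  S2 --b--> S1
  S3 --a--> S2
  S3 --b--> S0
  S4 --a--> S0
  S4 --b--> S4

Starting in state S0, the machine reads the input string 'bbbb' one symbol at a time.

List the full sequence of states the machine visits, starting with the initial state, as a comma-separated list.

Answer: S0, S2, S1, S0, S2

Derivation:
Start: S0
  read 'b': S0 --b--> S2
  read 'b': S2 --b--> S1
  read 'b': S1 --b--> S0
  read 'b': S0 --b--> S2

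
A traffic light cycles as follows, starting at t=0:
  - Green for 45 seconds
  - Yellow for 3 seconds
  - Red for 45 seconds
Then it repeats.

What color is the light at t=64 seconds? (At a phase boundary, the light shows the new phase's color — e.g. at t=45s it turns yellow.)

Cycle length = 45 + 3 + 45 = 93s
t = 64, phase_t = 64 mod 93 = 64
64 >= 48 → RED

Answer: red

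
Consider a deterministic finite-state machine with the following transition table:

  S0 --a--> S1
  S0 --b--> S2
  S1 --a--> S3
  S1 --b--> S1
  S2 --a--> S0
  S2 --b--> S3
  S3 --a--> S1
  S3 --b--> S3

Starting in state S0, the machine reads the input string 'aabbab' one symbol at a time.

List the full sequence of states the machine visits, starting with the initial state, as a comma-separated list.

Answer: S0, S1, S3, S3, S3, S1, S1

Derivation:
Start: S0
  read 'a': S0 --a--> S1
  read 'a': S1 --a--> S3
  read 'b': S3 --b--> S3
  read 'b': S3 --b--> S3
  read 'a': S3 --a--> S1
  read 'b': S1 --b--> S1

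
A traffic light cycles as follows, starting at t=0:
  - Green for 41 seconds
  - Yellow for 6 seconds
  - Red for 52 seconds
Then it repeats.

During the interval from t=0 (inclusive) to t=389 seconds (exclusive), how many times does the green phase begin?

Answer: 4

Derivation:
Cycle = 41+6+52 = 99s
green phase starts at t = k*99 + 0 for k=0,1,2,...
Need k*99+0 < 389 → k < 3.929
k ∈ {0, ..., 3} → 4 starts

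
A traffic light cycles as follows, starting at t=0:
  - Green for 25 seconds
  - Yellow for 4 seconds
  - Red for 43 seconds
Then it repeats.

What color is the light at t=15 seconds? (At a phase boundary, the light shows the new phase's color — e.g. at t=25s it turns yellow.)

Cycle length = 25 + 4 + 43 = 72s
t = 15, phase_t = 15 mod 72 = 15
15 < 25 (green end) → GREEN

Answer: green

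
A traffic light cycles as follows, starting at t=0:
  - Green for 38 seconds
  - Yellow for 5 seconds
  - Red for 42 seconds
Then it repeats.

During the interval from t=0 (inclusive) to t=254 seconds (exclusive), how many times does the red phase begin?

Cycle = 38+5+42 = 85s
red phase starts at t = k*85 + 43 for k=0,1,2,...
Need k*85+43 < 254 → k < 2.482
k ∈ {0, ..., 2} → 3 starts

Answer: 3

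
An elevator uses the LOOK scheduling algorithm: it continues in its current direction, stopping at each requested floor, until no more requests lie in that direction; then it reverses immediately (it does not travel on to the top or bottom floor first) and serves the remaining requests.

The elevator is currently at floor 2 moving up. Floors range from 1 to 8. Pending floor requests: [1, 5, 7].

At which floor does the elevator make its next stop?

Current floor: 2, direction: up
Requests above: [5, 7]
Requests below: [1]
Moving up and requests lie above → nearest above is min([5, 7]) = 5

Answer: 5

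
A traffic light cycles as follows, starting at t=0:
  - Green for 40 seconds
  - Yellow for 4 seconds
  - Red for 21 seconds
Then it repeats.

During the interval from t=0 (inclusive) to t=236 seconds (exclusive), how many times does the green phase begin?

Answer: 4

Derivation:
Cycle = 40+4+21 = 65s
green phase starts at t = k*65 + 0 for k=0,1,2,...
Need k*65+0 < 236 → k < 3.631
k ∈ {0, ..., 3} → 4 starts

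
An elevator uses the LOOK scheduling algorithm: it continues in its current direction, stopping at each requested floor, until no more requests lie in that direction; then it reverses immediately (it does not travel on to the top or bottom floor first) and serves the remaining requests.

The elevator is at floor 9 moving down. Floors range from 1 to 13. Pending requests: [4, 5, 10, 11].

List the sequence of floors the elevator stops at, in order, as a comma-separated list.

Current: 9, moving DOWN
Serve below first (descending): [5, 4]
Then reverse, serve above (ascending): [10, 11]

Answer: 5, 4, 10, 11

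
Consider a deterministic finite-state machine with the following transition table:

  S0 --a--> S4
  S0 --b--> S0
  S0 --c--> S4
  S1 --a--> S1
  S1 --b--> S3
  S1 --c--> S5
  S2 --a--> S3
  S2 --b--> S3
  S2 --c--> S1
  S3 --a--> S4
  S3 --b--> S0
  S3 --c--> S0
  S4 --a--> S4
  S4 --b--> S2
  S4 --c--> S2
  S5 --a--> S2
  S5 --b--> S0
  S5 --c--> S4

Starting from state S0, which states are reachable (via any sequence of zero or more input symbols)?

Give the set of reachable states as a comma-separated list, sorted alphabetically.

BFS from S0:
  visit S0: S0--a-->S4 (new), S0--b-->S0 (seen), S0--c-->S4 (seen)
  visit S4: S4--a-->S4 (seen), S4--b-->S2 (new), S4--c-->S2 (seen)
  visit S2: S2--a-->S3 (new), S2--b-->S3 (seen), S2--c-->S1 (new)
  visit S3: S3--a-->S4 (seen), S3--b-->S0 (seen), S3--c-->S0 (seen)
  visit S1: S1--a-->S1 (seen), S1--b-->S3 (seen), S1--c-->S5 (new)
  visit S5: S5--a-->S2 (seen), S5--b-->S0 (seen), S5--c-->S4 (seen)

Answer: S0, S1, S2, S3, S4, S5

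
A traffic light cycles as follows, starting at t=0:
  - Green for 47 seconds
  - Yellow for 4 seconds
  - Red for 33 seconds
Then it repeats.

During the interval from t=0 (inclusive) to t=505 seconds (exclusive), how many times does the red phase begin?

Cycle = 47+4+33 = 84s
red phase starts at t = k*84 + 51 for k=0,1,2,...
Need k*84+51 < 505 → k < 5.405
k ∈ {0, ..., 5} → 6 starts

Answer: 6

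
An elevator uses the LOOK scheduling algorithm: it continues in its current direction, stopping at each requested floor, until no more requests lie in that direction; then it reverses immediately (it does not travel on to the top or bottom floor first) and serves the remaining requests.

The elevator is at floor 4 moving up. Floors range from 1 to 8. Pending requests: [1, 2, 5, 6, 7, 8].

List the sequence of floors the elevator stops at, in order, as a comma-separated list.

Current: 4, moving UP
Serve above first (ascending): [5, 6, 7, 8]
Then reverse, serve below (descending): [2, 1]

Answer: 5, 6, 7, 8, 2, 1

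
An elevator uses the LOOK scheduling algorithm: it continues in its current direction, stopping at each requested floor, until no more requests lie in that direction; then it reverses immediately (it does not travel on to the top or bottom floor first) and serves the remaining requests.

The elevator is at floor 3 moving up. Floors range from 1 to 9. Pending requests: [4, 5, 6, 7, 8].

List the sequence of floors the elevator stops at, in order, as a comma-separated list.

Answer: 4, 5, 6, 7, 8

Derivation:
Current: 3, moving UP
Serve above first (ascending): [4, 5, 6, 7, 8]
Then reverse, serve below (descending): []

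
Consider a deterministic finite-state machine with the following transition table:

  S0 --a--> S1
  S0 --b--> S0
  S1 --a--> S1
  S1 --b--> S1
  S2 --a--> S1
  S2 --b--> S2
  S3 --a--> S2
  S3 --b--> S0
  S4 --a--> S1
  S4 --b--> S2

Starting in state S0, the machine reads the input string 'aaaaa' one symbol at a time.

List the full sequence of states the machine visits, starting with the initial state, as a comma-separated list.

Start: S0
  read 'a': S0 --a--> S1
  read 'a': S1 --a--> S1
  read 'a': S1 --a--> S1
  read 'a': S1 --a--> S1
  read 'a': S1 --a--> S1

Answer: S0, S1, S1, S1, S1, S1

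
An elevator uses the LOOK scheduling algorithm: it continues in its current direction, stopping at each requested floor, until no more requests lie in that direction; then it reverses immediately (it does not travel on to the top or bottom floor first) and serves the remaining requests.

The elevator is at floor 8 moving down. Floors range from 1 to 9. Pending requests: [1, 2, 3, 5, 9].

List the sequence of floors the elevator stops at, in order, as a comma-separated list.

Answer: 5, 3, 2, 1, 9

Derivation:
Current: 8, moving DOWN
Serve below first (descending): [5, 3, 2, 1]
Then reverse, serve above (ascending): [9]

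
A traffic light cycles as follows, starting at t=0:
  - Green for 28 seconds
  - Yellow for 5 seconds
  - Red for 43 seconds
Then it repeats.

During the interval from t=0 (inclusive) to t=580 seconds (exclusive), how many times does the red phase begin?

Cycle = 28+5+43 = 76s
red phase starts at t = k*76 + 33 for k=0,1,2,...
Need k*76+33 < 580 → k < 7.197
k ∈ {0, ..., 7} → 8 starts

Answer: 8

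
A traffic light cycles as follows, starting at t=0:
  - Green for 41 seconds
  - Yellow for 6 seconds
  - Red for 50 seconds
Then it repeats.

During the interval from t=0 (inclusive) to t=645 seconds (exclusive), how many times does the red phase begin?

Answer: 7

Derivation:
Cycle = 41+6+50 = 97s
red phase starts at t = k*97 + 47 for k=0,1,2,...
Need k*97+47 < 645 → k < 6.165
k ∈ {0, ..., 6} → 7 starts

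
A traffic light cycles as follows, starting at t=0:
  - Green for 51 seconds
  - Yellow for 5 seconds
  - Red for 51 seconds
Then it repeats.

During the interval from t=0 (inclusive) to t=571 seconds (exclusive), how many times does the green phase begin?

Cycle = 51+5+51 = 107s
green phase starts at t = k*107 + 0 for k=0,1,2,...
Need k*107+0 < 571 → k < 5.336
k ∈ {0, ..., 5} → 6 starts

Answer: 6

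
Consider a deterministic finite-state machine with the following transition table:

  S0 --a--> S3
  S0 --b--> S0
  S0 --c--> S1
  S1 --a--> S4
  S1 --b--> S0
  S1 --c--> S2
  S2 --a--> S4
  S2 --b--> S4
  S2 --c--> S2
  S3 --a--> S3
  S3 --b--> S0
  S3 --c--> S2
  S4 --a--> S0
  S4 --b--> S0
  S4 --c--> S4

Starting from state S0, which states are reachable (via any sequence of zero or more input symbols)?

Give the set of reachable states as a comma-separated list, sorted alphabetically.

BFS from S0:
  visit S0: S0--a-->S3 (new), S0--b-->S0 (seen), S0--c-->S1 (new)
  visit S3: S3--a-->S3 (seen), S3--b-->S0 (seen), S3--c-->S2 (new)
  visit S1: S1--a-->S4 (new), S1--b-->S0 (seen), S1--c-->S2 (seen)
  visit S2: S2--a-->S4 (seen), S2--b-->S4 (seen), S2--c-->S2 (seen)
  visit S4: S4--a-->S0 (seen), S4--b-->S0 (seen), S4--c-->S4 (seen)

Answer: S0, S1, S2, S3, S4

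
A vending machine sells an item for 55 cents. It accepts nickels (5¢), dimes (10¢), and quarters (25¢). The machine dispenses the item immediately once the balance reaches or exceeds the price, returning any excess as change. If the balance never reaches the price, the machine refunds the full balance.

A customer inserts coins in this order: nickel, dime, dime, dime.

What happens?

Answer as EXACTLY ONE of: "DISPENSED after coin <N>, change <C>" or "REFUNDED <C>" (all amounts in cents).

Answer: REFUNDED 35

Derivation:
Price: 55¢
Coin 1 (nickel, 5¢): balance = 5¢
Coin 2 (dime, 10¢): balance = 15¢
Coin 3 (dime, 10¢): balance = 25¢
Coin 4 (dime, 10¢): balance = 35¢
All coins inserted, balance 35¢ < price 55¢ → REFUND 35¢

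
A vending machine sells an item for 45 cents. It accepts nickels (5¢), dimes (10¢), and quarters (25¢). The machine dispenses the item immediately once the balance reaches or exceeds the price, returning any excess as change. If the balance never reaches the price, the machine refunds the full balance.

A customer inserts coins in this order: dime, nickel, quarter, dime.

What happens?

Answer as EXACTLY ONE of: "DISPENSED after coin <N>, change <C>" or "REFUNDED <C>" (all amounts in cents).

Answer: DISPENSED after coin 4, change 5

Derivation:
Price: 45¢
Coin 1 (dime, 10¢): balance = 10¢
Coin 2 (nickel, 5¢): balance = 15¢
Coin 3 (quarter, 25¢): balance = 40¢
Coin 4 (dime, 10¢): balance = 50¢
  → balance >= price → DISPENSE, change = 50 - 45 = 5¢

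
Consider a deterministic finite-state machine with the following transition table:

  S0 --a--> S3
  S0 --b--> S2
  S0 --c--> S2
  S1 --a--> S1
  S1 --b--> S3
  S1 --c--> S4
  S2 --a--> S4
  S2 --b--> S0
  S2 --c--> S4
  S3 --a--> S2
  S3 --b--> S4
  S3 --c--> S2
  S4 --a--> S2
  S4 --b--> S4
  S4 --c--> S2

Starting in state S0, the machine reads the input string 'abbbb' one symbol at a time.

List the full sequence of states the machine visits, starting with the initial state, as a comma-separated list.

Start: S0
  read 'a': S0 --a--> S3
  read 'b': S3 --b--> S4
  read 'b': S4 --b--> S4
  read 'b': S4 --b--> S4
  read 'b': S4 --b--> S4

Answer: S0, S3, S4, S4, S4, S4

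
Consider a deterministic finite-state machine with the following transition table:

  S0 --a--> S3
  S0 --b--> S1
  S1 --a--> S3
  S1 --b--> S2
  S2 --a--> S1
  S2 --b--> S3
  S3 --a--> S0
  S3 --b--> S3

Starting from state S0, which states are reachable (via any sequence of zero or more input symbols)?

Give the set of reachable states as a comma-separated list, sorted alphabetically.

Answer: S0, S1, S2, S3

Derivation:
BFS from S0:
  visit S0: S0--a-->S3 (new), S0--b-->S1 (new)
  visit S3: S3--a-->S0 (seen), S3--b-->S3 (seen)
  visit S1: S1--a-->S3 (seen), S1--b-->S2 (new)
  visit S2: S2--a-->S1 (seen), S2--b-->S3 (seen)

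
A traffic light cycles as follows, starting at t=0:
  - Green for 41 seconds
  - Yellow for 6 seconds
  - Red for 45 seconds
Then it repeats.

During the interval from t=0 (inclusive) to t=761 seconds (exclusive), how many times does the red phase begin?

Answer: 8

Derivation:
Cycle = 41+6+45 = 92s
red phase starts at t = k*92 + 47 for k=0,1,2,...
Need k*92+47 < 761 → k < 7.761
k ∈ {0, ..., 7} → 8 starts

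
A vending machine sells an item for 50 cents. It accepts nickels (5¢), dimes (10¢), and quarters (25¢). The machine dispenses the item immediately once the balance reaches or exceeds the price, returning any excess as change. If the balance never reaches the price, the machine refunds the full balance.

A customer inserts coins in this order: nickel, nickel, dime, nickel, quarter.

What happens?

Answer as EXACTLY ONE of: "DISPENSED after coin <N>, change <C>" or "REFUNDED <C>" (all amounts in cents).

Price: 50¢
Coin 1 (nickel, 5¢): balance = 5¢
Coin 2 (nickel, 5¢): balance = 10¢
Coin 3 (dime, 10¢): balance = 20¢
Coin 4 (nickel, 5¢): balance = 25¢
Coin 5 (quarter, 25¢): balance = 50¢
  → balance >= price → DISPENSE, change = 50 - 50 = 0¢

Answer: DISPENSED after coin 5, change 0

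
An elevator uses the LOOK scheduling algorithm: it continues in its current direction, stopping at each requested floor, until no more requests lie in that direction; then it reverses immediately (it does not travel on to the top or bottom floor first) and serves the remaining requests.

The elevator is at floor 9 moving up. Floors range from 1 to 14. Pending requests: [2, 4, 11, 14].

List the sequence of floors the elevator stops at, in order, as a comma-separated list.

Current: 9, moving UP
Serve above first (ascending): [11, 14]
Then reverse, serve below (descending): [4, 2]

Answer: 11, 14, 4, 2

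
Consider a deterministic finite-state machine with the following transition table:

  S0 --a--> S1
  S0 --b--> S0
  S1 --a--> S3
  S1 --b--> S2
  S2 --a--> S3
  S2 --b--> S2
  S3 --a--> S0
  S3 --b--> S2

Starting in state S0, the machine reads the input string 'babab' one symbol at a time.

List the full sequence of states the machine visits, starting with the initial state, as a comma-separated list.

Answer: S0, S0, S1, S2, S3, S2

Derivation:
Start: S0
  read 'b': S0 --b--> S0
  read 'a': S0 --a--> S1
  read 'b': S1 --b--> S2
  read 'a': S2 --a--> S3
  read 'b': S3 --b--> S2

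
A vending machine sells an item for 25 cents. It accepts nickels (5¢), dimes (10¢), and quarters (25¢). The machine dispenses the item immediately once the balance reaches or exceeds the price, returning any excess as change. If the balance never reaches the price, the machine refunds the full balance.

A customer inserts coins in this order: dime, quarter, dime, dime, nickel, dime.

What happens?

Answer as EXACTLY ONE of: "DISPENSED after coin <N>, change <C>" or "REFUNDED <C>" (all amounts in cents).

Price: 25¢
Coin 1 (dime, 10¢): balance = 10¢
Coin 2 (quarter, 25¢): balance = 35¢
  → balance >= price → DISPENSE, change = 35 - 25 = 10¢

Answer: DISPENSED after coin 2, change 10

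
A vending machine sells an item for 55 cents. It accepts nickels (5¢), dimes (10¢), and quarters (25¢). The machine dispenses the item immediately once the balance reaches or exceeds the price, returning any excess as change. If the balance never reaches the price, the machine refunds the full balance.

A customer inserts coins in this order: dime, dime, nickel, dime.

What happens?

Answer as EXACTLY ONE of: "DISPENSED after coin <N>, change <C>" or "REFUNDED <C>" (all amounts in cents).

Answer: REFUNDED 35

Derivation:
Price: 55¢
Coin 1 (dime, 10¢): balance = 10¢
Coin 2 (dime, 10¢): balance = 20¢
Coin 3 (nickel, 5¢): balance = 25¢
Coin 4 (dime, 10¢): balance = 35¢
All coins inserted, balance 35¢ < price 55¢ → REFUND 35¢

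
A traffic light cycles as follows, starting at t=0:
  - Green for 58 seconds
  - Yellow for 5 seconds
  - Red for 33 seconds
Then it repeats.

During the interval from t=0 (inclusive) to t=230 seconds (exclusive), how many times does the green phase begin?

Cycle = 58+5+33 = 96s
green phase starts at t = k*96 + 0 for k=0,1,2,...
Need k*96+0 < 230 → k < 2.396
k ∈ {0, ..., 2} → 3 starts

Answer: 3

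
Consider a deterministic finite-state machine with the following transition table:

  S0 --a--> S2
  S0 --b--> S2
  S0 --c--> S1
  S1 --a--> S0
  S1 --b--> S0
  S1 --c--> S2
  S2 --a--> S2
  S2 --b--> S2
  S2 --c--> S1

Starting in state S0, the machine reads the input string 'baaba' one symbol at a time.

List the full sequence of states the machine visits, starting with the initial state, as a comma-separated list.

Answer: S0, S2, S2, S2, S2, S2

Derivation:
Start: S0
  read 'b': S0 --b--> S2
  read 'a': S2 --a--> S2
  read 'a': S2 --a--> S2
  read 'b': S2 --b--> S2
  read 'a': S2 --a--> S2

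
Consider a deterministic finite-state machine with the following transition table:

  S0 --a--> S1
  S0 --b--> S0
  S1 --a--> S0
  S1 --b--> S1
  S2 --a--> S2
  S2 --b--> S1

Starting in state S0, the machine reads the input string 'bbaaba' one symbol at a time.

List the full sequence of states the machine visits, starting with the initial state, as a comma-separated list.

Answer: S0, S0, S0, S1, S0, S0, S1

Derivation:
Start: S0
  read 'b': S0 --b--> S0
  read 'b': S0 --b--> S0
  read 'a': S0 --a--> S1
  read 'a': S1 --a--> S0
  read 'b': S0 --b--> S0
  read 'a': S0 --a--> S1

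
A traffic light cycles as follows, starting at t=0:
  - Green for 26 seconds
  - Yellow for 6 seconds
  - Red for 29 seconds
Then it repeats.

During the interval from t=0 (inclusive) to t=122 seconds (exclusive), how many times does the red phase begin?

Cycle = 26+6+29 = 61s
red phase starts at t = k*61 + 32 for k=0,1,2,...
Need k*61+32 < 122 → k < 1.475
k ∈ {0, ..., 1} → 2 starts

Answer: 2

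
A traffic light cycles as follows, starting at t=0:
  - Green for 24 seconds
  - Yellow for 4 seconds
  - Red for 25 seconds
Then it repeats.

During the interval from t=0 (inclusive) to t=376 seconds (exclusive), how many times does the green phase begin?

Answer: 8

Derivation:
Cycle = 24+4+25 = 53s
green phase starts at t = k*53 + 0 for k=0,1,2,...
Need k*53+0 < 376 → k < 7.094
k ∈ {0, ..., 7} → 8 starts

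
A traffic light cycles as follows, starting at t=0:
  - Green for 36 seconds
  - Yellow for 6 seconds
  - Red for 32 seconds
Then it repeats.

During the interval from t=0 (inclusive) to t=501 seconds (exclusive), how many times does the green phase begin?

Answer: 7

Derivation:
Cycle = 36+6+32 = 74s
green phase starts at t = k*74 + 0 for k=0,1,2,...
Need k*74+0 < 501 → k < 6.770
k ∈ {0, ..., 6} → 7 starts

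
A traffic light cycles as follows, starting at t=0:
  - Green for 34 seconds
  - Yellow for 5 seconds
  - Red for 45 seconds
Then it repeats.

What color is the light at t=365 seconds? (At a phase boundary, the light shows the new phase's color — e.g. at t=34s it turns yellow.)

Cycle length = 34 + 5 + 45 = 84s
t = 365, phase_t = 365 mod 84 = 29
29 < 34 (green end) → GREEN

Answer: green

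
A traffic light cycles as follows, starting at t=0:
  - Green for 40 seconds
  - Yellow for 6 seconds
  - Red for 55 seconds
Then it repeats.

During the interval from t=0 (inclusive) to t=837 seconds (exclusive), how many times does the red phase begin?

Cycle = 40+6+55 = 101s
red phase starts at t = k*101 + 46 for k=0,1,2,...
Need k*101+46 < 837 → k < 7.832
k ∈ {0, ..., 7} → 8 starts

Answer: 8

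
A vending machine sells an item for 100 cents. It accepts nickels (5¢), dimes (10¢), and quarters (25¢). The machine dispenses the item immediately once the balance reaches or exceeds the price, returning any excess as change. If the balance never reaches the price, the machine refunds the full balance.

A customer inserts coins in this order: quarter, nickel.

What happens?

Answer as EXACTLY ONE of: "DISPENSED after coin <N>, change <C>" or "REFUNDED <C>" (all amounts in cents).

Price: 100¢
Coin 1 (quarter, 25¢): balance = 25¢
Coin 2 (nickel, 5¢): balance = 30¢
All coins inserted, balance 30¢ < price 100¢ → REFUND 30¢

Answer: REFUNDED 30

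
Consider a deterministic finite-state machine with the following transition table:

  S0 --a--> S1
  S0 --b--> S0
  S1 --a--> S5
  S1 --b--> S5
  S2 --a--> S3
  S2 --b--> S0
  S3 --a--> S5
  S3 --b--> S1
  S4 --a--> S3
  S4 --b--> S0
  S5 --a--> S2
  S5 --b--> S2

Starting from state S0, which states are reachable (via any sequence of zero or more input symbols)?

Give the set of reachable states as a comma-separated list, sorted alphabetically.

BFS from S0:
  visit S0: S0--a-->S1 (new), S0--b-->S0 (seen)
  visit S1: S1--a-->S5 (new), S1--b-->S5 (seen)
  visit S5: S5--a-->S2 (new), S5--b-->S2 (seen)
  visit S2: S2--a-->S3 (new), S2--b-->S0 (seen)
  visit S3: S3--a-->S5 (seen), S3--b-->S1 (seen)

Answer: S0, S1, S2, S3, S5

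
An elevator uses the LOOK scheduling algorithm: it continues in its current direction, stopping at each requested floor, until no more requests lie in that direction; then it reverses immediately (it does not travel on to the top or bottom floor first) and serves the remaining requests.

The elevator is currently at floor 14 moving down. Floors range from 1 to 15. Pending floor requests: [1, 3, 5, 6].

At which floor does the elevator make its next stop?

Current floor: 14, direction: down
Requests above: []
Requests below: [1, 3, 5, 6]
Moving down and requests lie below → nearest below is max([1, 3, 5, 6]) = 6

Answer: 6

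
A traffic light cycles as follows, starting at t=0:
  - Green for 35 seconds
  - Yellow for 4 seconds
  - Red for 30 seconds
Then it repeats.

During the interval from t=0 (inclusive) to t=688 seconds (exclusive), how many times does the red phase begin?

Answer: 10

Derivation:
Cycle = 35+4+30 = 69s
red phase starts at t = k*69 + 39 for k=0,1,2,...
Need k*69+39 < 688 → k < 9.406
k ∈ {0, ..., 9} → 10 starts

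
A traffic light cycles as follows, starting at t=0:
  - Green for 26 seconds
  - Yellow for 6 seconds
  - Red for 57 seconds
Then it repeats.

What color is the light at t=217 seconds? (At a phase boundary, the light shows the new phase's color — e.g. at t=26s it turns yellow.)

Answer: red

Derivation:
Cycle length = 26 + 6 + 57 = 89s
t = 217, phase_t = 217 mod 89 = 39
39 >= 32 → RED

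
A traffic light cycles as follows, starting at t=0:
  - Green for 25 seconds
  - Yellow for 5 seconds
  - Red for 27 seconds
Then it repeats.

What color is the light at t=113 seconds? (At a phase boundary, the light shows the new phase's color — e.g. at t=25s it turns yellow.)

Answer: red

Derivation:
Cycle length = 25 + 5 + 27 = 57s
t = 113, phase_t = 113 mod 57 = 56
56 >= 30 → RED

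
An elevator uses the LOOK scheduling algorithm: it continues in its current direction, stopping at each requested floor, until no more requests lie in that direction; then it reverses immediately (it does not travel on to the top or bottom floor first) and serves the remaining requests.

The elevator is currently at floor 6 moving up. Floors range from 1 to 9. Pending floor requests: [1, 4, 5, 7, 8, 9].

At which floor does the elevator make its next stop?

Answer: 7

Derivation:
Current floor: 6, direction: up
Requests above: [7, 8, 9]
Requests below: [1, 4, 5]
Moving up and requests lie above → nearest above is min([7, 8, 9]) = 7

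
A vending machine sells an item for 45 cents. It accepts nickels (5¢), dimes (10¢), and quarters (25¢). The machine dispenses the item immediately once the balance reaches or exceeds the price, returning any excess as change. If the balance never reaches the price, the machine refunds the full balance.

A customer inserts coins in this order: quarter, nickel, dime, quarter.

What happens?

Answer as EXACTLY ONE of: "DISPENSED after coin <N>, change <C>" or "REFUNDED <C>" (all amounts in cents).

Answer: DISPENSED after coin 4, change 20

Derivation:
Price: 45¢
Coin 1 (quarter, 25¢): balance = 25¢
Coin 2 (nickel, 5¢): balance = 30¢
Coin 3 (dime, 10¢): balance = 40¢
Coin 4 (quarter, 25¢): balance = 65¢
  → balance >= price → DISPENSE, change = 65 - 45 = 20¢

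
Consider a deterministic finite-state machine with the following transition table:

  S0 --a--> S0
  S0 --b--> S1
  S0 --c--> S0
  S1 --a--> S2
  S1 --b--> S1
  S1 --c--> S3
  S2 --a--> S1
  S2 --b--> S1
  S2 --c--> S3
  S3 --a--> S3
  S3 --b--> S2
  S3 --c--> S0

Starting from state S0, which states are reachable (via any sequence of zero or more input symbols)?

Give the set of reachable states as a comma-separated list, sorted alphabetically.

Answer: S0, S1, S2, S3

Derivation:
BFS from S0:
  visit S0: S0--a-->S0 (seen), S0--b-->S1 (new), S0--c-->S0 (seen)
  visit S1: S1--a-->S2 (new), S1--b-->S1 (seen), S1--c-->S3 (new)
  visit S2: S2--a-->S1 (seen), S2--b-->S1 (seen), S2--c-->S3 (seen)
  visit S3: S3--a-->S3 (seen), S3--b-->S2 (seen), S3--c-->S0 (seen)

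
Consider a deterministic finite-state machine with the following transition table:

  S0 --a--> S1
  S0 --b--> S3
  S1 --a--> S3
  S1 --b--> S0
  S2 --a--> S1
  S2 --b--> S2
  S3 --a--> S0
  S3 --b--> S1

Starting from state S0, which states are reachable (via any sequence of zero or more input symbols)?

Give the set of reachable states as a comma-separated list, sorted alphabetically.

BFS from S0:
  visit S0: S0--a-->S1 (new), S0--b-->S3 (new)
  visit S1: S1--a-->S3 (seen), S1--b-->S0 (seen)
  visit S3: S3--a-->S0 (seen), S3--b-->S1 (seen)

Answer: S0, S1, S3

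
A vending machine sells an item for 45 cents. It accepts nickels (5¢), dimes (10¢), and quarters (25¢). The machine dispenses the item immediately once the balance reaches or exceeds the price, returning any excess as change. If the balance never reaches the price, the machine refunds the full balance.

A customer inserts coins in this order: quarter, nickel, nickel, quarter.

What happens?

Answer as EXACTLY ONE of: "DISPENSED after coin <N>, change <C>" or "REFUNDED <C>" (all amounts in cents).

Price: 45¢
Coin 1 (quarter, 25¢): balance = 25¢
Coin 2 (nickel, 5¢): balance = 30¢
Coin 3 (nickel, 5¢): balance = 35¢
Coin 4 (quarter, 25¢): balance = 60¢
  → balance >= price → DISPENSE, change = 60 - 45 = 15¢

Answer: DISPENSED after coin 4, change 15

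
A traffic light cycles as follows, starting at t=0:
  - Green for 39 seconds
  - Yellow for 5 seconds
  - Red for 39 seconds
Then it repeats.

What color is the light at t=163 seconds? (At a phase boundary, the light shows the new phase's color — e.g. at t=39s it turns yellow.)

Answer: red

Derivation:
Cycle length = 39 + 5 + 39 = 83s
t = 163, phase_t = 163 mod 83 = 80
80 >= 44 → RED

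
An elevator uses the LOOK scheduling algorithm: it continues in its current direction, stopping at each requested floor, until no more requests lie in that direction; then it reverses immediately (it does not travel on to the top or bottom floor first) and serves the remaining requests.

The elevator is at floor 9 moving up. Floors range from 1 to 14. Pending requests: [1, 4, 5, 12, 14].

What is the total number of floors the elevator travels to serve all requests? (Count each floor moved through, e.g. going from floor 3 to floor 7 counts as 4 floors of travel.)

Answer: 18

Derivation:
Start at floor 9 moving up, LOOK stop order: [12, 14, 5, 4, 1]
  9 → 12: |12-9| = 3, total = 3
  12 → 14: |14-12| = 2, total = 5
  14 → 5: |5-14| = 9, total = 14
  5 → 4: |4-5| = 1, total = 15
  4 → 1: |1-4| = 3, total = 18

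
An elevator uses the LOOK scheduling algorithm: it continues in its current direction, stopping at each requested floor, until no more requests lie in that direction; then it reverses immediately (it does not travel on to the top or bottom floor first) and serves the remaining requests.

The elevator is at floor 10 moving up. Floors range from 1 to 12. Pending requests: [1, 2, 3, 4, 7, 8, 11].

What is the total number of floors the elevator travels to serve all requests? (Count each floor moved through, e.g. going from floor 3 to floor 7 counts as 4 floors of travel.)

Answer: 11

Derivation:
Start at floor 10 moving up, LOOK stop order: [11, 8, 7, 4, 3, 2, 1]
  10 → 11: |11-10| = 1, total = 1
  11 → 8: |8-11| = 3, total = 4
  8 → 7: |7-8| = 1, total = 5
  7 → 4: |4-7| = 3, total = 8
  4 → 3: |3-4| = 1, total = 9
  3 → 2: |2-3| = 1, total = 10
  2 → 1: |1-2| = 1, total = 11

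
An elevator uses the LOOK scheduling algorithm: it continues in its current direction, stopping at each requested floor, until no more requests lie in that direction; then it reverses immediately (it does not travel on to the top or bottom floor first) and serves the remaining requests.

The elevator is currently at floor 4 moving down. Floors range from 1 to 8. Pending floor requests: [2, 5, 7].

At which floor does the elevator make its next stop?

Current floor: 4, direction: down
Requests above: [5, 7]
Requests below: [2]
Moving down and requests lie below → nearest below is max([2]) = 2

Answer: 2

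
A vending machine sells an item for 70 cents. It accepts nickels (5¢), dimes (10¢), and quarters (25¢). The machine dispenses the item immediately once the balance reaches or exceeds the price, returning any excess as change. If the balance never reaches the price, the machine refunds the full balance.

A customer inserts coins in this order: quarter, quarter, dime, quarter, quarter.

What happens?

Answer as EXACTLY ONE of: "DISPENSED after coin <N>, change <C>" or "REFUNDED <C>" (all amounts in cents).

Price: 70¢
Coin 1 (quarter, 25¢): balance = 25¢
Coin 2 (quarter, 25¢): balance = 50¢
Coin 3 (dime, 10¢): balance = 60¢
Coin 4 (quarter, 25¢): balance = 85¢
  → balance >= price → DISPENSE, change = 85 - 70 = 15¢

Answer: DISPENSED after coin 4, change 15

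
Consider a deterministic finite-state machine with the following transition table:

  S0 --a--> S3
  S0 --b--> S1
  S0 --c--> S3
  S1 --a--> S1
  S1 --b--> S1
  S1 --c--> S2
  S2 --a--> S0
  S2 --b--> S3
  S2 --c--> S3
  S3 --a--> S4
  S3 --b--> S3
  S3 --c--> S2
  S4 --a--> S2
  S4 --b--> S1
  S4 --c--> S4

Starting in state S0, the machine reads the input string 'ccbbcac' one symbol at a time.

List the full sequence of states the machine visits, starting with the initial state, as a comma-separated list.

Start: S0
  read 'c': S0 --c--> S3
  read 'c': S3 --c--> S2
  read 'b': S2 --b--> S3
  read 'b': S3 --b--> S3
  read 'c': S3 --c--> S2
  read 'a': S2 --a--> S0
  read 'c': S0 --c--> S3

Answer: S0, S3, S2, S3, S3, S2, S0, S3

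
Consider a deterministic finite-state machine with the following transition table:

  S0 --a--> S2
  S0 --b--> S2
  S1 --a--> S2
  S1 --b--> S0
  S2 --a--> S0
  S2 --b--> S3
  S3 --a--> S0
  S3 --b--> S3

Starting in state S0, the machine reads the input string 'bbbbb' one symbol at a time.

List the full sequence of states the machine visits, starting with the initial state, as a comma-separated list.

Answer: S0, S2, S3, S3, S3, S3

Derivation:
Start: S0
  read 'b': S0 --b--> S2
  read 'b': S2 --b--> S3
  read 'b': S3 --b--> S3
  read 'b': S3 --b--> S3
  read 'b': S3 --b--> S3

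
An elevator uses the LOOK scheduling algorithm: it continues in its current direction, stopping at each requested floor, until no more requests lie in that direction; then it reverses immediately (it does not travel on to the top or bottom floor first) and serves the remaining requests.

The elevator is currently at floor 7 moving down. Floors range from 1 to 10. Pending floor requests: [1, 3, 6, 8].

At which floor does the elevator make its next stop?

Current floor: 7, direction: down
Requests above: [8]
Requests below: [1, 3, 6]
Moving down and requests lie below → nearest below is max([1, 3, 6]) = 6

Answer: 6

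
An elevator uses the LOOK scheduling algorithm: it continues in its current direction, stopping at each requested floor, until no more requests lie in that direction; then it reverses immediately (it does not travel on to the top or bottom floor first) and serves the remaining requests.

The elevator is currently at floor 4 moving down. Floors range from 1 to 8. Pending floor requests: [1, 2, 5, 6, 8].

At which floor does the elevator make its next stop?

Answer: 2

Derivation:
Current floor: 4, direction: down
Requests above: [5, 6, 8]
Requests below: [1, 2]
Moving down and requests lie below → nearest below is max([1, 2]) = 2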